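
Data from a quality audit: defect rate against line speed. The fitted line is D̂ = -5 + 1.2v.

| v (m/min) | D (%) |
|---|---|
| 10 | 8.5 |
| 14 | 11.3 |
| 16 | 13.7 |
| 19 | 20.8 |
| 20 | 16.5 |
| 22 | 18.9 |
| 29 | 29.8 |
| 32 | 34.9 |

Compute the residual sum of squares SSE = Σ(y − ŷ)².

SSE = 26.5

v=10: D̂ = -5 + 1.2·10 = 7; e = 8.5 − 7 = 1.5
v=14: D̂ = -5 + 1.2·14 = 11.8; e = 11.3 − 11.8 = -0.5
v=16: D̂ = -5 + 1.2·16 = 14.2; e = 13.7 − 14.2 = -0.5
v=19: D̂ = -5 + 1.2·19 = 17.8; e = 20.8 − 17.8 = 3
v=20: D̂ = -5 + 1.2·20 = 19; e = 16.5 − 19 = -2.5
v=22: D̂ = -5 + 1.2·22 = 21.4; e = 18.9 − 21.4 = -2.5
v=29: D̂ = -5 + 1.2·29 = 29.8; e = 29.8 − 29.8 = 0
v=32: D̂ = -5 + 1.2·32 = 33.4; e = 34.9 − 33.4 = 1.5
SSE = 2.25 + 0.25 + 0.25 + 9 + 6.25 + 6.25 + 0 + 2.25 = 26.5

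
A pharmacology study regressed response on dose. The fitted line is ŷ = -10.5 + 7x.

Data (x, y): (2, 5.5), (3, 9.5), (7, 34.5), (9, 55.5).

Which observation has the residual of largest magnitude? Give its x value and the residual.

x=2: ŷ = -10.5 + 7·2 = 3.5; r = 5.5 − 3.5 = 2
x=3: ŷ = -10.5 + 7·3 = 10.5; r = 9.5 − 10.5 = -1
x=7: ŷ = -10.5 + 7·7 = 38.5; r = 34.5 − 38.5 = -4
x=9: ŷ = -10.5 + 7·9 = 52.5; r = 55.5 − 52.5 = 3
Largest |r| is 4 at x = 7, residual -4.

x = 7, r = -4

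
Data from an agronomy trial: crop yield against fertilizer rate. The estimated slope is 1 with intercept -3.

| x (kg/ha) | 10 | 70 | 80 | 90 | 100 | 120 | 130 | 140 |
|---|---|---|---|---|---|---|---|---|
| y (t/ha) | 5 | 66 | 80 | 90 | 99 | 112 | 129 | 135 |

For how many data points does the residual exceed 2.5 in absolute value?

x=10: ŷ = -3 + 10 = 7; r = 5 − 7 = -2
x=70: ŷ = -3 + 70 = 67; r = 66 − 67 = -1
x=80: ŷ = -3 + 80 = 77; r = 80 − 77 = 3
x=90: ŷ = -3 + 90 = 87; r = 90 − 87 = 3
x=100: ŷ = -3 + 100 = 97; r = 99 − 97 = 2
x=120: ŷ = -3 + 120 = 117; r = 112 − 117 = -5
x=130: ŷ = -3 + 130 = 127; r = 129 − 127 = 2
x=140: ŷ = -3 + 140 = 137; r = 135 − 137 = -2
|r| > 2.5: x=80 (|r|=3), x=90 (|r|=3), x=120 (|r|=5) → 3

3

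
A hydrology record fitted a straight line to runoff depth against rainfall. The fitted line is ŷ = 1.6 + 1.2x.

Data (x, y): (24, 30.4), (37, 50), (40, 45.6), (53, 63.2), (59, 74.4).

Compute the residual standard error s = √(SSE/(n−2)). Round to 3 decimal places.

x=24: ŷ = 1.6 + 1.2·24 = 30.4; r = 30.4 − 30.4 = 0
x=37: ŷ = 1.6 + 1.2·37 = 46; r = 50 − 46 = 4
x=40: ŷ = 1.6 + 1.2·40 = 49.6; r = 45.6 − 49.6 = -4
x=53: ŷ = 1.6 + 1.2·53 = 65.2; r = 63.2 − 65.2 = -2
x=59: ŷ = 1.6 + 1.2·59 = 72.4; r = 74.4 − 72.4 = 2
SSE = 0 + 16 + 16 + 4 + 4 = 40
s = √(40/3) = √13.3333 ≈ 3.651

s = 3.651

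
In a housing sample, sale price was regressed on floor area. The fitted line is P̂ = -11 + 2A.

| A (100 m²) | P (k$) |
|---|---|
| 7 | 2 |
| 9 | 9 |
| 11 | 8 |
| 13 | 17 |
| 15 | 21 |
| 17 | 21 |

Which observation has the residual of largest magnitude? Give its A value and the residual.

A=7: P̂ = -11 + 2·7 = 3; e = 2 − 3 = -1
A=9: P̂ = -11 + 2·9 = 7; e = 9 − 7 = 2
A=11: P̂ = -11 + 2·11 = 11; e = 8 − 11 = -3
A=13: P̂ = -11 + 2·13 = 15; e = 17 − 15 = 2
A=15: P̂ = -11 + 2·15 = 19; e = 21 − 19 = 2
A=17: P̂ = -11 + 2·17 = 23; e = 21 − 23 = -2
Largest |e| is 3 at A = 11, residual -3.

A = 11, e = -3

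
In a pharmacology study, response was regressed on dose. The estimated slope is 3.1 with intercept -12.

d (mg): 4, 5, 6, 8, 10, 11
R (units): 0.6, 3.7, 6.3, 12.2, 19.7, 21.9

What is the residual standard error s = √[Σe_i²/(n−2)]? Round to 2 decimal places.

d=4: ŷ = -12 + 3.1·4 = 0.4; e = 0.6 − 0.4 = 0.2
d=5: ŷ = -12 + 3.1·5 = 3.5; e = 3.7 − 3.5 = 0.2
d=6: ŷ = -12 + 3.1·6 = 6.6; e = 6.3 − 6.6 = -0.3
d=8: ŷ = -12 + 3.1·8 = 12.8; e = 12.2 − 12.8 = -0.6
d=10: ŷ = -12 + 3.1·10 = 19; e = 19.7 − 19 = 0.7
d=11: ŷ = -12 + 3.1·11 = 22.1; e = 21.9 − 22.1 = -0.2
SSE = 0.04 + 0.04 + 0.09 + 0.36 + 0.49 + 0.04 = 1.06
s = √(1.06/4) = √0.265 ≈ 0.51

s = 0.51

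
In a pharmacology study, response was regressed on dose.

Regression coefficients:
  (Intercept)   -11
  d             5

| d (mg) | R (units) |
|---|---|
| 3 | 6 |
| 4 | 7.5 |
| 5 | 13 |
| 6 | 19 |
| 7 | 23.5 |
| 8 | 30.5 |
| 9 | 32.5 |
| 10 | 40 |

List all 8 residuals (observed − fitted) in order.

d=3: ŷ = -11 + 5·3 = 4; e = 6 − 4 = 2
d=4: ŷ = -11 + 5·4 = 9; e = 7.5 − 9 = -1.5
d=5: ŷ = -11 + 5·5 = 14; e = 13 − 14 = -1
d=6: ŷ = -11 + 5·6 = 19; e = 19 − 19 = 0
d=7: ŷ = -11 + 5·7 = 24; e = 23.5 − 24 = -0.5
d=8: ŷ = -11 + 5·8 = 29; e = 30.5 − 29 = 1.5
d=9: ŷ = -11 + 5·9 = 34; e = 32.5 − 34 = -1.5
d=10: ŷ = -11 + 5·10 = 39; e = 40 − 39 = 1

2, -1.5, -1, 0, -0.5, 1.5, -1.5, 1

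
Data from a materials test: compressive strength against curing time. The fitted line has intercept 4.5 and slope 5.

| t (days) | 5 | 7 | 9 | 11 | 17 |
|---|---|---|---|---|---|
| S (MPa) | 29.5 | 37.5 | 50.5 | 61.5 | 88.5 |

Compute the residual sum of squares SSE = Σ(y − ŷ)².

SSE = 10

t=5: ŷ = 4.5 + 5·5 = 29.5; e = 29.5 − 29.5 = 0
t=7: ŷ = 4.5 + 5·7 = 39.5; e = 37.5 − 39.5 = -2
t=9: ŷ = 4.5 + 5·9 = 49.5; e = 50.5 − 49.5 = 1
t=11: ŷ = 4.5 + 5·11 = 59.5; e = 61.5 − 59.5 = 2
t=17: ŷ = 4.5 + 5·17 = 89.5; e = 88.5 − 89.5 = -1
SSE = 0 + 4 + 1 + 4 + 1 = 10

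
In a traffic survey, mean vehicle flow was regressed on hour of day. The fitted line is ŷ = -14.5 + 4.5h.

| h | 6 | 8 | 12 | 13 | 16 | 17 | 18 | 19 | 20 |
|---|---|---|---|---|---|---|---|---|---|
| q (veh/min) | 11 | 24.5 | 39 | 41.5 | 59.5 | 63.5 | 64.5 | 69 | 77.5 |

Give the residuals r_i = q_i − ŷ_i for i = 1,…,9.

-1.5, 3, -0.5, -2.5, 2, 1.5, -2, -2, 2

h=6: ŷ = -14.5 + 4.5·6 = 12.5; r = 11 − 12.5 = -1.5
h=8: ŷ = -14.5 + 4.5·8 = 21.5; r = 24.5 − 21.5 = 3
h=12: ŷ = -14.5 + 4.5·12 = 39.5; r = 39 − 39.5 = -0.5
h=13: ŷ = -14.5 + 4.5·13 = 44; r = 41.5 − 44 = -2.5
h=16: ŷ = -14.5 + 4.5·16 = 57.5; r = 59.5 − 57.5 = 2
h=17: ŷ = -14.5 + 4.5·17 = 62; r = 63.5 − 62 = 1.5
h=18: ŷ = -14.5 + 4.5·18 = 66.5; r = 64.5 − 66.5 = -2
h=19: ŷ = -14.5 + 4.5·19 = 71; r = 69 − 71 = -2
h=20: ŷ = -14.5 + 4.5·20 = 75.5; r = 77.5 − 75.5 = 2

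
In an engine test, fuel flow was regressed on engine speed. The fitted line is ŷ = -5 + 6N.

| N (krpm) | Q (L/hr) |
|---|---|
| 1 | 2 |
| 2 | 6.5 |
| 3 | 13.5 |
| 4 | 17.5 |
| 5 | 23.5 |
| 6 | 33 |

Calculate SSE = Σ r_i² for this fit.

N=1: ŷ = -5 + 6·1 = 1; r = 2 − 1 = 1
N=2: ŷ = -5 + 6·2 = 7; r = 6.5 − 7 = -0.5
N=3: ŷ = -5 + 6·3 = 13; r = 13.5 − 13 = 0.5
N=4: ŷ = -5 + 6·4 = 19; r = 17.5 − 19 = -1.5
N=5: ŷ = -5 + 6·5 = 25; r = 23.5 − 25 = -1.5
N=6: ŷ = -5 + 6·6 = 31; r = 33 − 31 = 2
SSE = 1 + 0.25 + 0.25 + 2.25 + 2.25 + 4 = 10

SSE = 10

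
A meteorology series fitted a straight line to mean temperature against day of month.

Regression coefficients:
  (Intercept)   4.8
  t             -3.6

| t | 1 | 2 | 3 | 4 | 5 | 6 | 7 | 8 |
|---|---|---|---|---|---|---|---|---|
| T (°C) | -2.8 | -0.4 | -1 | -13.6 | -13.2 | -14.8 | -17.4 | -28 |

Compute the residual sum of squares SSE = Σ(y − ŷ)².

t=1: T̂ = 4.8 − 3.6·1 = 1.2; e = -2.8 − 1.2 = -4
t=2: T̂ = 4.8 − 3.6·2 = -2.4; e = -0.4 − (-2.4) = 2
t=3: T̂ = 4.8 − 3.6·3 = -6; e = -1 − (-6) = 5
t=4: T̂ = 4.8 − 3.6·4 = -9.6; e = -13.6 − (-9.6) = -4
t=5: T̂ = 4.8 − 3.6·5 = -13.2; e = -13.2 − (-13.2) = 0
t=6: T̂ = 4.8 − 3.6·6 = -16.8; e = -14.8 − (-16.8) = 2
t=7: T̂ = 4.8 − 3.6·7 = -20.4; e = -17.4 − (-20.4) = 3
t=8: T̂ = 4.8 − 3.6·8 = -24; e = -28 − (-24) = -4
SSE = 16 + 4 + 25 + 16 + 0 + 4 + 9 + 16 = 90

SSE = 90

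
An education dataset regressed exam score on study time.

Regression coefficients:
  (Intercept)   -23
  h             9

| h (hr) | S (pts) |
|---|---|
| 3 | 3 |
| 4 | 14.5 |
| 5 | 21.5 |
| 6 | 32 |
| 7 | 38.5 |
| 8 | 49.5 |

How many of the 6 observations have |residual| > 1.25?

2

h=3: ŷ = -23 + 9·3 = 4; e = 3 − 4 = -1
h=4: ŷ = -23 + 9·4 = 13; e = 14.5 − 13 = 1.5
h=5: ŷ = -23 + 9·5 = 22; e = 21.5 − 22 = -0.5
h=6: ŷ = -23 + 9·6 = 31; e = 32 − 31 = 1
h=7: ŷ = -23 + 9·7 = 40; e = 38.5 − 40 = -1.5
h=8: ŷ = -23 + 9·8 = 49; e = 49.5 − 49 = 0.5
|e| > 1.25: h=4 (|e|=1.5), h=7 (|e|=1.5) → 2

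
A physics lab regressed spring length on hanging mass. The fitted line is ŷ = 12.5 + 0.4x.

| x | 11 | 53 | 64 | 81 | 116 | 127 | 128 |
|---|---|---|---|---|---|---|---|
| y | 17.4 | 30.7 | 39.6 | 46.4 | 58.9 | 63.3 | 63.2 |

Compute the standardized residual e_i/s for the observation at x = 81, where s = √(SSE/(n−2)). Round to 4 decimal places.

0.8964

x=11: ŷ = 12.5 + 0.4·11 = 16.9; e = 17.4 − 16.9 = 0.5
x=53: ŷ = 12.5 + 0.4·53 = 33.7; e = 30.7 − 33.7 = -3
x=64: ŷ = 12.5 + 0.4·64 = 38.1; e = 39.6 − 38.1 = 1.5
x=81: ŷ = 12.5 + 0.4·81 = 44.9; e = 46.4 − 44.9 = 1.5
x=116: ŷ = 12.5 + 0.4·116 = 58.9; e = 58.9 − 58.9 = 0
x=127: ŷ = 12.5 + 0.4·127 = 63.3; e = 63.3 − 63.3 = 0
x=128: ŷ = 12.5 + 0.4·128 = 63.7; e = 63.2 − 63.7 = -0.5
SSE = 0.25 + 9 + 2.25 + 2.25 + 0 + 0 + 0.25 = 14
s = √(14/5) = 1.67332
e/s = 1.5 / 1.67332 = 0.8964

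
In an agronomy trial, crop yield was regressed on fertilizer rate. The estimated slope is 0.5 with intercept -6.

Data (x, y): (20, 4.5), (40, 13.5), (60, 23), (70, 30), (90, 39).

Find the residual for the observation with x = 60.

ŷ = -6 + 0.5·60 = 24
e = 23 − 24 = -1

e = -1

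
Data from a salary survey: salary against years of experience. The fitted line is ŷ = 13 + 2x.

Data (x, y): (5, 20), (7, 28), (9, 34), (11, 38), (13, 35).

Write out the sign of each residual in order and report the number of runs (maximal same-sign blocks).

x=5: ŷ = 13 + 2·5 = 23; e = 20 − 23 = -3
x=7: ŷ = 13 + 2·7 = 27; e = 28 − 27 = 1
x=9: ŷ = 13 + 2·9 = 31; e = 34 − 31 = 3
x=11: ŷ = 13 + 2·11 = 35; e = 38 − 35 = 3
x=13: ŷ = 13 + 2·13 = 39; e = 35 − 39 = -4
Signs: − + + + −
Runs: −×1, +×3, −×1 → 3

3 runs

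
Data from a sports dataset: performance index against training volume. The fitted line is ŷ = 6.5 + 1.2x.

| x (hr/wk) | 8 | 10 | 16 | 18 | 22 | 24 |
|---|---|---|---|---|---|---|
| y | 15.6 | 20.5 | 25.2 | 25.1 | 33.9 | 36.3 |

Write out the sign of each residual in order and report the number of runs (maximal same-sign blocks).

x=8: ŷ = 6.5 + 1.2·8 = 16.1; r = 15.6 − 16.1 = -0.5
x=10: ŷ = 6.5 + 1.2·10 = 18.5; r = 20.5 − 18.5 = 2
x=16: ŷ = 6.5 + 1.2·16 = 25.7; r = 25.2 − 25.7 = -0.5
x=18: ŷ = 6.5 + 1.2·18 = 28.1; r = 25.1 − 28.1 = -3
x=22: ŷ = 6.5 + 1.2·22 = 32.9; r = 33.9 − 32.9 = 1
x=24: ŷ = 6.5 + 1.2·24 = 35.3; r = 36.3 − 35.3 = 1
Signs: − + − − + +
Runs: −×1, +×1, −×2, +×2 → 4

4 runs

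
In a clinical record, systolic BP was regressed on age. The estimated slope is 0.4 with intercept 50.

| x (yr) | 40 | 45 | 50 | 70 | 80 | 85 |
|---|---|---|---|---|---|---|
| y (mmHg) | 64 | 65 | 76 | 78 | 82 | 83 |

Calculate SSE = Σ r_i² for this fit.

x=40: ŷ = 50 + 0.4·40 = 66; r = 64 − 66 = -2
x=45: ŷ = 50 + 0.4·45 = 68; r = 65 − 68 = -3
x=50: ŷ = 50 + 0.4·50 = 70; r = 76 − 70 = 6
x=70: ŷ = 50 + 0.4·70 = 78; r = 78 − 78 = 0
x=80: ŷ = 50 + 0.4·80 = 82; r = 82 − 82 = 0
x=85: ŷ = 50 + 0.4·85 = 84; r = 83 − 84 = -1
SSE = 4 + 9 + 36 + 0 + 0 + 1 = 50

SSE = 50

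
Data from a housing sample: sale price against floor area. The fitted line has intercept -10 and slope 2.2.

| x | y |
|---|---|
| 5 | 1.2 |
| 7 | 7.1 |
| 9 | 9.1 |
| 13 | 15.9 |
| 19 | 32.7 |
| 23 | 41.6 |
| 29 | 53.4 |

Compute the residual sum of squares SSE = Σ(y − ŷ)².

x=5: ŷ = -10 + 2.2·5 = 1; e = 1.2 − 1 = 0.2
x=7: ŷ = -10 + 2.2·7 = 5.4; e = 7.1 − 5.4 = 1.7
x=9: ŷ = -10 + 2.2·9 = 9.8; e = 9.1 − 9.8 = -0.7
x=13: ŷ = -10 + 2.2·13 = 18.6; e = 15.9 − 18.6 = -2.7
x=19: ŷ = -10 + 2.2·19 = 31.8; e = 32.7 − 31.8 = 0.9
x=23: ŷ = -10 + 2.2·23 = 40.6; e = 41.6 − 40.6 = 1
x=29: ŷ = -10 + 2.2·29 = 53.8; e = 53.4 − 53.8 = -0.4
SSE = 0.04 + 2.89 + 0.49 + 7.29 + 0.81 + 1 + 0.16 = 12.68

SSE = 12.68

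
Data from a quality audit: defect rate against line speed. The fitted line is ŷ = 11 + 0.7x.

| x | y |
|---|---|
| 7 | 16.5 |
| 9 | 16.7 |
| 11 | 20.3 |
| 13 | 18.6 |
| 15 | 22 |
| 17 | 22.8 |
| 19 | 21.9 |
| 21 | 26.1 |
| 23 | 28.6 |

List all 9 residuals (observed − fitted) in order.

x=7: ŷ = 11 + 0.7·7 = 15.9; e = 16.5 − 15.9 = 0.6
x=9: ŷ = 11 + 0.7·9 = 17.3; e = 16.7 − 17.3 = -0.6
x=11: ŷ = 11 + 0.7·11 = 18.7; e = 20.3 − 18.7 = 1.6
x=13: ŷ = 11 + 0.7·13 = 20.1; e = 18.6 − 20.1 = -1.5
x=15: ŷ = 11 + 0.7·15 = 21.5; e = 22 − 21.5 = 0.5
x=17: ŷ = 11 + 0.7·17 = 22.9; e = 22.8 − 22.9 = -0.1
x=19: ŷ = 11 + 0.7·19 = 24.3; e = 21.9 − 24.3 = -2.4
x=21: ŷ = 11 + 0.7·21 = 25.7; e = 26.1 − 25.7 = 0.4
x=23: ŷ = 11 + 0.7·23 = 27.1; e = 28.6 − 27.1 = 1.5

0.6, -0.6, 1.6, -1.5, 0.5, -0.1, -2.4, 0.4, 1.5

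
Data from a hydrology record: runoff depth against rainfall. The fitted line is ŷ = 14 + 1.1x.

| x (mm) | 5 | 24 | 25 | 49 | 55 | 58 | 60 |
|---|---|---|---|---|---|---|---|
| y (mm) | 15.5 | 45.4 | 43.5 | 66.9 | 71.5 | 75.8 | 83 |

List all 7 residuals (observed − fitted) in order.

-4, 5, 2, -1, -3, -2, 3

x=5: ŷ = 14 + 1.1·5 = 19.5; r = 15.5 − 19.5 = -4
x=24: ŷ = 14 + 1.1·24 = 40.4; r = 45.4 − 40.4 = 5
x=25: ŷ = 14 + 1.1·25 = 41.5; r = 43.5 − 41.5 = 2
x=49: ŷ = 14 + 1.1·49 = 67.9; r = 66.9 − 67.9 = -1
x=55: ŷ = 14 + 1.1·55 = 74.5; r = 71.5 − 74.5 = -3
x=58: ŷ = 14 + 1.1·58 = 77.8; r = 75.8 − 77.8 = -2
x=60: ŷ = 14 + 1.1·60 = 80; r = 83 − 80 = 3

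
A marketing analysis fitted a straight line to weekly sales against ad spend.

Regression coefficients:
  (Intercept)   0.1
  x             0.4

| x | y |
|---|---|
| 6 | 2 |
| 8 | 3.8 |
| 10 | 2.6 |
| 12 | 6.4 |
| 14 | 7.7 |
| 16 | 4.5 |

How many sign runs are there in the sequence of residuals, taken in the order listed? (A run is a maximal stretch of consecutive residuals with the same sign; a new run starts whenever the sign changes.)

x=6: ŷ = 0.1 + 0.4·6 = 2.5; e = 2 − 2.5 = -0.5
x=8: ŷ = 0.1 + 0.4·8 = 3.3; e = 3.8 − 3.3 = 0.5
x=10: ŷ = 0.1 + 0.4·10 = 4.1; e = 2.6 − 4.1 = -1.5
x=12: ŷ = 0.1 + 0.4·12 = 4.9; e = 6.4 − 4.9 = 1.5
x=14: ŷ = 0.1 + 0.4·14 = 5.7; e = 7.7 − 5.7 = 2
x=16: ŷ = 0.1 + 0.4·16 = 6.5; e = 4.5 − 6.5 = -2
Signs: − + − + + −
Runs: −×1, +×1, −×1, +×2, −×1 → 5

5 runs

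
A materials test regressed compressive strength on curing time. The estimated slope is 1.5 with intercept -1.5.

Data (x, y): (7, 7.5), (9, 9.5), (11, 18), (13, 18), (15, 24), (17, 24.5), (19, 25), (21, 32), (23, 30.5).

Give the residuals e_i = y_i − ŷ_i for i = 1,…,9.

-1.5, -2.5, 3, 0, 3, 0.5, -2, 2, -2.5

x=7: ŷ = -1.5 + 1.5·7 = 9; e = 7.5 − 9 = -1.5
x=9: ŷ = -1.5 + 1.5·9 = 12; e = 9.5 − 12 = -2.5
x=11: ŷ = -1.5 + 1.5·11 = 15; e = 18 − 15 = 3
x=13: ŷ = -1.5 + 1.5·13 = 18; e = 18 − 18 = 0
x=15: ŷ = -1.5 + 1.5·15 = 21; e = 24 − 21 = 3
x=17: ŷ = -1.5 + 1.5·17 = 24; e = 24.5 − 24 = 0.5
x=19: ŷ = -1.5 + 1.5·19 = 27; e = 25 − 27 = -2
x=21: ŷ = -1.5 + 1.5·21 = 30; e = 32 − 30 = 2
x=23: ŷ = -1.5 + 1.5·23 = 33; e = 30.5 − 33 = -2.5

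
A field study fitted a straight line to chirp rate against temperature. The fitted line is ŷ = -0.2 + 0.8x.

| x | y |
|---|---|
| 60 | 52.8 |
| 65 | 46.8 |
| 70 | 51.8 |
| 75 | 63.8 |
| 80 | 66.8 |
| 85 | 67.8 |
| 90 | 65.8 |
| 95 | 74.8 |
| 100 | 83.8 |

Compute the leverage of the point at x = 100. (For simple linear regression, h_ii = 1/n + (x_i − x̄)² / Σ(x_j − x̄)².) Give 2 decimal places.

x̄ = (60 + 65 + 70 + 75 + 80 + 85 + 90 + 95 + 100)/9 = 80
Σ(x − x̄)² = 400 + 225 + 100 + 25 + 0 + 25 + 100 + 225 + 400 = 1500
h = 1/9 + (20)²/1500 = 0.111111 + 0.266667 = 0.38

h = 0.38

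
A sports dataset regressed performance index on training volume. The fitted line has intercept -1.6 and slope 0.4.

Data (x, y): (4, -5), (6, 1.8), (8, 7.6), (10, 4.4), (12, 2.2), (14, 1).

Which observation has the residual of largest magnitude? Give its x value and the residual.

x=4: ŷ = -1.6 + 0.4·4 = 0; r = -5 − 0 = -5
x=6: ŷ = -1.6 + 0.4·6 = 0.8; r = 1.8 − 0.8 = 1
x=8: ŷ = -1.6 + 0.4·8 = 1.6; r = 7.6 − 1.6 = 6
x=10: ŷ = -1.6 + 0.4·10 = 2.4; r = 4.4 − 2.4 = 2
x=12: ŷ = -1.6 + 0.4·12 = 3.2; r = 2.2 − 3.2 = -1
x=14: ŷ = -1.6 + 0.4·14 = 4; r = 1 − 4 = -3
Largest |r| is 6 at x = 8, residual 6.

x = 8, r = 6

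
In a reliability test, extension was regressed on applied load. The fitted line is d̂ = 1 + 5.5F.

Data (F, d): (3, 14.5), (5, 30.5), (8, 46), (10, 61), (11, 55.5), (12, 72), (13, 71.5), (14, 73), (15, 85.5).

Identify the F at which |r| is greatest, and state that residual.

F=3: d̂ = 1 + 5.5·3 = 17.5; r = 14.5 − 17.5 = -3
F=5: d̂ = 1 + 5.5·5 = 28.5; r = 30.5 − 28.5 = 2
F=8: d̂ = 1 + 5.5·8 = 45; r = 46 − 45 = 1
F=10: d̂ = 1 + 5.5·10 = 56; r = 61 − 56 = 5
F=11: d̂ = 1 + 5.5·11 = 61.5; r = 55.5 − 61.5 = -6
F=12: d̂ = 1 + 5.5·12 = 67; r = 72 − 67 = 5
F=13: d̂ = 1 + 5.5·13 = 72.5; r = 71.5 − 72.5 = -1
F=14: d̂ = 1 + 5.5·14 = 78; r = 73 − 78 = -5
F=15: d̂ = 1 + 5.5·15 = 83.5; r = 85.5 − 83.5 = 2
Largest |r| is 6 at F = 11, residual -6.

F = 11, r = -6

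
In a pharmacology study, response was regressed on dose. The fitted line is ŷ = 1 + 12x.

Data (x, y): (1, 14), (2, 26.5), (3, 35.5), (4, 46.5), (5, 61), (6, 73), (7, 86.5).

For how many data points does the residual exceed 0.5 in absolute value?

x=1: ŷ = 1 + 12·1 = 13; e = 14 − 13 = 1
x=2: ŷ = 1 + 12·2 = 25; e = 26.5 − 25 = 1.5
x=3: ŷ = 1 + 12·3 = 37; e = 35.5 − 37 = -1.5
x=4: ŷ = 1 + 12·4 = 49; e = 46.5 − 49 = -2.5
x=5: ŷ = 1 + 12·5 = 61; e = 61 − 61 = 0
x=6: ŷ = 1 + 12·6 = 73; e = 73 − 73 = 0
x=7: ŷ = 1 + 12·7 = 85; e = 86.5 − 85 = 1.5
|e| > 0.5: x=1 (|e|=1), x=2 (|e|=1.5), x=3 (|e|=1.5), x=4 (|e|=2.5), x=7 (|e|=1.5) → 5

5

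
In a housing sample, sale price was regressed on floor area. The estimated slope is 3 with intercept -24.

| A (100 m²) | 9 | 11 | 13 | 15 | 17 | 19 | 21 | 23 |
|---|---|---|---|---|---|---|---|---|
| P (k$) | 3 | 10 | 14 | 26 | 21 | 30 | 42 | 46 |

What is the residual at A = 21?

ŷ = -24 + 3·21 = 39
r = 42 − 39 = 3

r = 3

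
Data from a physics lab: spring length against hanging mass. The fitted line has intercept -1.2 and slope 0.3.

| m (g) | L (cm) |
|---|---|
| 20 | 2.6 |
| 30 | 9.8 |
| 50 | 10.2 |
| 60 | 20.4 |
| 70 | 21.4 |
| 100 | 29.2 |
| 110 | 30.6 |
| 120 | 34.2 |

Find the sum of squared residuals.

SSE = 39.28

m=20: ŷ = -1.2 + 0.3·20 = 4.8; r = 2.6 − 4.8 = -2.2
m=30: ŷ = -1.2 + 0.3·30 = 7.8; r = 9.8 − 7.8 = 2
m=50: ŷ = -1.2 + 0.3·50 = 13.8; r = 10.2 − 13.8 = -3.6
m=60: ŷ = -1.2 + 0.3·60 = 16.8; r = 20.4 − 16.8 = 3.6
m=70: ŷ = -1.2 + 0.3·70 = 19.8; r = 21.4 − 19.8 = 1.6
m=100: ŷ = -1.2 + 0.3·100 = 28.8; r = 29.2 − 28.8 = 0.4
m=110: ŷ = -1.2 + 0.3·110 = 31.8; r = 30.6 − 31.8 = -1.2
m=120: ŷ = -1.2 + 0.3·120 = 34.8; r = 34.2 − 34.8 = -0.6
SSE = 4.84 + 4 + 12.96 + 12.96 + 2.56 + 0.16 + 1.44 + 0.36 = 39.28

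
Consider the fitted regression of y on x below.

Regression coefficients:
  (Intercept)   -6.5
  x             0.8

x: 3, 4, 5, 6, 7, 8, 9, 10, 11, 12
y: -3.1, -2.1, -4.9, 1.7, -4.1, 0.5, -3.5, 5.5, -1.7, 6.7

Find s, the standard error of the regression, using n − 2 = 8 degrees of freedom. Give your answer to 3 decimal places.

x=3: ŷ = -6.5 + 0.8·3 = -4.1; r = -3.1 − (-4.1) = 1
x=4: ŷ = -6.5 + 0.8·4 = -3.3; r = -2.1 − (-3.3) = 1.2
x=5: ŷ = -6.5 + 0.8·5 = -2.5; r = -4.9 − (-2.5) = -2.4
x=6: ŷ = -6.5 + 0.8·6 = -1.7; r = 1.7 − (-1.7) = 3.4
x=7: ŷ = -6.5 + 0.8·7 = -0.9; r = -4.1 − (-0.9) = -3.2
x=8: ŷ = -6.5 + 0.8·8 = -0.1; r = 0.5 − (-0.1) = 0.6
x=9: ŷ = -6.5 + 0.8·9 = 0.7; r = -3.5 − 0.7 = -4.2
x=10: ŷ = -6.5 + 0.8·10 = 1.5; r = 5.5 − 1.5 = 4
x=11: ŷ = -6.5 + 0.8·11 = 2.3; r = -1.7 − 2.3 = -4
x=12: ŷ = -6.5 + 0.8·12 = 3.1; r = 6.7 − 3.1 = 3.6
SSE = 1 + 1.44 + 5.76 + 11.56 + 10.24 + 0.36 + 17.64 + 16 + 16 + 12.96 = 92.96
s = √(92.96/8) = √11.62 ≈ 3.409

s = 3.409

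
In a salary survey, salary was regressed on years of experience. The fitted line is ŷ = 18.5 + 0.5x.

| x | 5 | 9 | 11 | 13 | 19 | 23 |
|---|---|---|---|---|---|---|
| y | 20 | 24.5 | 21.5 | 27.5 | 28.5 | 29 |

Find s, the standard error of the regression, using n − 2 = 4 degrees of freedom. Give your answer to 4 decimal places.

s = 2.0616

x=5: ŷ = 18.5 + 0.5·5 = 21; e = 20 − 21 = -1
x=9: ŷ = 18.5 + 0.5·9 = 23; e = 24.5 − 23 = 1.5
x=11: ŷ = 18.5 + 0.5·11 = 24; e = 21.5 − 24 = -2.5
x=13: ŷ = 18.5 + 0.5·13 = 25; e = 27.5 − 25 = 2.5
x=19: ŷ = 18.5 + 0.5·19 = 28; e = 28.5 − 28 = 0.5
x=23: ŷ = 18.5 + 0.5·23 = 30; e = 29 − 30 = -1
SSE = 1 + 2.25 + 6.25 + 6.25 + 0.25 + 1 = 17
s = √(17/4) = √4.25 ≈ 2.0616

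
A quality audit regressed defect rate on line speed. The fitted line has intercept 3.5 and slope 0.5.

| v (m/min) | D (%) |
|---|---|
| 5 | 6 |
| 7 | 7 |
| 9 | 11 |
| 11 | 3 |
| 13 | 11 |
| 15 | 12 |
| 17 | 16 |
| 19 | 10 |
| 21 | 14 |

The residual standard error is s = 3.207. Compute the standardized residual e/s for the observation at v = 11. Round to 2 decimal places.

-1.87

D̂ = 3.5 + 0.5·11 = 9
e = 3 − 9 = -6
e/s = -6 / 3.207 = -1.87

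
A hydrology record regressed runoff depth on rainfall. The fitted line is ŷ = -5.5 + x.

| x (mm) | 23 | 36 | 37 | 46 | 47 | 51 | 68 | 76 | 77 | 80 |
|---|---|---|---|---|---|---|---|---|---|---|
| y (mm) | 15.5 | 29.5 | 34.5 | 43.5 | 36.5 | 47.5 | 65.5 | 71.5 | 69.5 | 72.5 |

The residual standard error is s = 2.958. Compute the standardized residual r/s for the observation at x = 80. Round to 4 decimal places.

-0.6761

ŷ = -5.5 + 80 = 74.5
r = 72.5 − 74.5 = -2
r/s = -2 / 2.958 = -0.6761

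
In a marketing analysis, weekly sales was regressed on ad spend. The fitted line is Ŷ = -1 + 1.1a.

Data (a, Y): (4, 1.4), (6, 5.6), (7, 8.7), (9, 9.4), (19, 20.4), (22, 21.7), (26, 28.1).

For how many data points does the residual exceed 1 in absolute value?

a=4: Ŷ = -1 + 1.1·4 = 3.4; e = 1.4 − 3.4 = -2
a=6: Ŷ = -1 + 1.1·6 = 5.6; e = 5.6 − 5.6 = 0
a=7: Ŷ = -1 + 1.1·7 = 6.7; e = 8.7 − 6.7 = 2
a=9: Ŷ = -1 + 1.1·9 = 8.9; e = 9.4 − 8.9 = 0.5
a=19: Ŷ = -1 + 1.1·19 = 19.9; e = 20.4 − 19.9 = 0.5
a=22: Ŷ = -1 + 1.1·22 = 23.2; e = 21.7 − 23.2 = -1.5
a=26: Ŷ = -1 + 1.1·26 = 27.6; e = 28.1 − 27.6 = 0.5
|e| > 1: a=4 (|e|=2), a=7 (|e|=2), a=22 (|e|=1.5) → 3

3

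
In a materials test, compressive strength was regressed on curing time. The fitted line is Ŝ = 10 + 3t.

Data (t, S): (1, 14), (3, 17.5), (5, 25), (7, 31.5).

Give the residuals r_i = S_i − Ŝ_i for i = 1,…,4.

1, -1.5, 0, 0.5

t=1: Ŝ = 10 + 3·1 = 13; r = 14 − 13 = 1
t=3: Ŝ = 10 + 3·3 = 19; r = 17.5 − 19 = -1.5
t=5: Ŝ = 10 + 3·5 = 25; r = 25 − 25 = 0
t=7: Ŝ = 10 + 3·7 = 31; r = 31.5 − 31 = 0.5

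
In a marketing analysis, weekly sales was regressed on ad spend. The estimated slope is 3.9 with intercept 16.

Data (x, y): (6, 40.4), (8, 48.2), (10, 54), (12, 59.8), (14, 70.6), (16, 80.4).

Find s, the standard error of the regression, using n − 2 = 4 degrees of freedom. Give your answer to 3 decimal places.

s = 2.000

x=6: ŷ = 16 + 3.9·6 = 39.4; e = 40.4 − 39.4 = 1
x=8: ŷ = 16 + 3.9·8 = 47.2; e = 48.2 − 47.2 = 1
x=10: ŷ = 16 + 3.9·10 = 55; e = 54 − 55 = -1
x=12: ŷ = 16 + 3.9·12 = 62.8; e = 59.8 − 62.8 = -3
x=14: ŷ = 16 + 3.9·14 = 70.6; e = 70.6 − 70.6 = 0
x=16: ŷ = 16 + 3.9·16 = 78.4; e = 80.4 − 78.4 = 2
SSE = 1 + 1 + 1 + 9 + 0 + 4 = 16
s = √(16/4) = √4 ≈ 2.000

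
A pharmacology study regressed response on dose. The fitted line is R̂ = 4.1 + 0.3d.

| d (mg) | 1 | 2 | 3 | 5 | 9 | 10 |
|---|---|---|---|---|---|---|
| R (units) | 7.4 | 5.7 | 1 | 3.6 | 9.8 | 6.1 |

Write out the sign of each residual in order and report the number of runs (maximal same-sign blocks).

d=1: R̂ = 4.1 + 0.3·1 = 4.4; e = 7.4 − 4.4 = 3
d=2: R̂ = 4.1 + 0.3·2 = 4.7; e = 5.7 − 4.7 = 1
d=3: R̂ = 4.1 + 0.3·3 = 5; e = 1 − 5 = -4
d=5: R̂ = 4.1 + 0.3·5 = 5.6; e = 3.6 − 5.6 = -2
d=9: R̂ = 4.1 + 0.3·9 = 6.8; e = 9.8 − 6.8 = 3
d=10: R̂ = 4.1 + 0.3·10 = 7.1; e = 6.1 − 7.1 = -1
Signs: + + − − + −
Runs: +×2, −×2, +×1, −×1 → 4

4 runs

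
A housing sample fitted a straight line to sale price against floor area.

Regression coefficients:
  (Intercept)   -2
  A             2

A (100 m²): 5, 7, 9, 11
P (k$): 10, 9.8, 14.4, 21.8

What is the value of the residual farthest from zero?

A=5: P̂ = -2 + 2·5 = 8; e = 10 − 8 = 2
A=7: P̂ = -2 + 2·7 = 12; e = 9.8 − 12 = -2.2
A=9: P̂ = -2 + 2·9 = 16; e = 14.4 − 16 = -1.6
A=11: P̂ = -2 + 2·11 = 20; e = 21.8 − 20 = 1.8
Largest |e| is 2.2 at A = 7, residual -2.2.

e = -2.2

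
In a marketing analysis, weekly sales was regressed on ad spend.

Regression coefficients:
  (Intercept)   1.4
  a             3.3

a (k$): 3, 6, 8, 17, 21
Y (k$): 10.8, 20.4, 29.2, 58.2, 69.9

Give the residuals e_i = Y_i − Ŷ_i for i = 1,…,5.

-0.5, -0.8, 1.4, 0.7, -0.8

a=3: Ŷ = 1.4 + 3.3·3 = 11.3; e = 10.8 − 11.3 = -0.5
a=6: Ŷ = 1.4 + 3.3·6 = 21.2; e = 20.4 − 21.2 = -0.8
a=8: Ŷ = 1.4 + 3.3·8 = 27.8; e = 29.2 − 27.8 = 1.4
a=17: Ŷ = 1.4 + 3.3·17 = 57.5; e = 58.2 − 57.5 = 0.7
a=21: Ŷ = 1.4 + 3.3·21 = 70.7; e = 69.9 − 70.7 = -0.8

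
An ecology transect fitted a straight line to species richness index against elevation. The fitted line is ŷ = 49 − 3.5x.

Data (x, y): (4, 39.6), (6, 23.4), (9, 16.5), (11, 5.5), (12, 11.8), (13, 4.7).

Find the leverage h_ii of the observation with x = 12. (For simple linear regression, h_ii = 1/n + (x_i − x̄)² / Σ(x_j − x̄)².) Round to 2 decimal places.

x̄ = (4 + 6 + 9 + 11 + 12 + 13)/6 = 9.16667
Σ(x − x̄)² = 26.6944 + 10.0278 + 0.0277778 + 3.36111 + 8.02778 + 14.6944 = 62.8333
h = 1/6 + (2.83333)²/62.8333 = 0.166667 + 0.127763 = 0.29

h = 0.29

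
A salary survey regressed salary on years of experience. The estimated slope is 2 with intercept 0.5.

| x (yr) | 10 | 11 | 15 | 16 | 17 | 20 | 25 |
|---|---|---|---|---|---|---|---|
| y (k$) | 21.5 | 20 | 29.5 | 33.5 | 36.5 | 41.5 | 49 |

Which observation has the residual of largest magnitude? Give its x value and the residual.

x=10: ŷ = 0.5 + 2·10 = 20.5; e = 21.5 − 20.5 = 1
x=11: ŷ = 0.5 + 2·11 = 22.5; e = 20 − 22.5 = -2.5
x=15: ŷ = 0.5 + 2·15 = 30.5; e = 29.5 − 30.5 = -1
x=16: ŷ = 0.5 + 2·16 = 32.5; e = 33.5 − 32.5 = 1
x=17: ŷ = 0.5 + 2·17 = 34.5; e = 36.5 − 34.5 = 2
x=20: ŷ = 0.5 + 2·20 = 40.5; e = 41.5 − 40.5 = 1
x=25: ŷ = 0.5 + 2·25 = 50.5; e = 49 − 50.5 = -1.5
Largest |e| is 2.5 at x = 11, residual -2.5.

x = 11, e = -2.5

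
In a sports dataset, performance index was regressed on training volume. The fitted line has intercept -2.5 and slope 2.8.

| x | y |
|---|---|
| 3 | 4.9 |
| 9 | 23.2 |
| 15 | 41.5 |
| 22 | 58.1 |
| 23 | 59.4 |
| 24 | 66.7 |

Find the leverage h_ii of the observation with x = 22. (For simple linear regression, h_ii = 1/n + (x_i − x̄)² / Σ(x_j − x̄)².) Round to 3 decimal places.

h = 0.264

x̄ = (3 + 9 + 15 + 22 + 23 + 24)/6 = 16
Σ(x − x̄)² = 169 + 49 + 1 + 36 + 49 + 64 = 368
h = 1/6 + (6)²/368 = 0.166667 + 0.0978261 = 0.264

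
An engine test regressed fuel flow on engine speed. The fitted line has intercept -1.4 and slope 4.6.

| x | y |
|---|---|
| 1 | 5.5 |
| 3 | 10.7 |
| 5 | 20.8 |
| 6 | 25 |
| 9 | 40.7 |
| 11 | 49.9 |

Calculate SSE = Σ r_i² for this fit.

x=1: ŷ = -1.4 + 4.6·1 = 3.2; r = 5.5 − 3.2 = 2.3
x=3: ŷ = -1.4 + 4.6·3 = 12.4; r = 10.7 − 12.4 = -1.7
x=5: ŷ = -1.4 + 4.6·5 = 21.6; r = 20.8 − 21.6 = -0.8
x=6: ŷ = -1.4 + 4.6·6 = 26.2; r = 25 − 26.2 = -1.2
x=9: ŷ = -1.4 + 4.6·9 = 40; r = 40.7 − 40 = 0.7
x=11: ŷ = -1.4 + 4.6·11 = 49.2; r = 49.9 − 49.2 = 0.7
SSE = 5.29 + 2.89 + 0.64 + 1.44 + 0.49 + 0.49 = 11.24

SSE = 11.24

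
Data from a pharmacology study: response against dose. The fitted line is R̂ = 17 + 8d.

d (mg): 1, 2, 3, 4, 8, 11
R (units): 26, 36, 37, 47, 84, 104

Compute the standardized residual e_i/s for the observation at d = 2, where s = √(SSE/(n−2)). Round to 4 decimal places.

d=1: R̂ = 17 + 8·1 = 25; e = 26 − 25 = 1
d=2: R̂ = 17 + 8·2 = 33; e = 36 − 33 = 3
d=3: R̂ = 17 + 8·3 = 41; e = 37 − 41 = -4
d=4: R̂ = 17 + 8·4 = 49; e = 47 − 49 = -2
d=8: R̂ = 17 + 8·8 = 81; e = 84 − 81 = 3
d=11: R̂ = 17 + 8·11 = 105; e = 104 − 105 = -1
SSE = 1 + 9 + 16 + 4 + 9 + 1 = 40
s = √(40/4) = 3.16228
e/s = 3 / 3.16228 = 0.9487

0.9487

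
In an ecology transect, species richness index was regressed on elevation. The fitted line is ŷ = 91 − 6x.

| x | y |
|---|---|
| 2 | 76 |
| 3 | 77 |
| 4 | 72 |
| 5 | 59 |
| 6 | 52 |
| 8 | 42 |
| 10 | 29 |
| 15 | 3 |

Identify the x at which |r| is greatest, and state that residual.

x = 4, r = 5

x=2: ŷ = 91 − 6·2 = 79; r = 76 − 79 = -3
x=3: ŷ = 91 − 6·3 = 73; r = 77 − 73 = 4
x=4: ŷ = 91 − 6·4 = 67; r = 72 − 67 = 5
x=5: ŷ = 91 − 6·5 = 61; r = 59 − 61 = -2
x=6: ŷ = 91 − 6·6 = 55; r = 52 − 55 = -3
x=8: ŷ = 91 − 6·8 = 43; r = 42 − 43 = -1
x=10: ŷ = 91 − 6·10 = 31; r = 29 − 31 = -2
x=15: ŷ = 91 − 6·15 = 1; r = 3 − 1 = 2
Largest |r| is 5 at x = 4, residual 5.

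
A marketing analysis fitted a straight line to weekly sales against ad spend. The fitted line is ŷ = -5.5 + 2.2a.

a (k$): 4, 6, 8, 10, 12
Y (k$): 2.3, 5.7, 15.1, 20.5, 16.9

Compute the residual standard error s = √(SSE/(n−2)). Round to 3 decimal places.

a=4: ŷ = -5.5 + 2.2·4 = 3.3; r = 2.3 − 3.3 = -1
a=6: ŷ = -5.5 + 2.2·6 = 7.7; r = 5.7 − 7.7 = -2
a=8: ŷ = -5.5 + 2.2·8 = 12.1; r = 15.1 − 12.1 = 3
a=10: ŷ = -5.5 + 2.2·10 = 16.5; r = 20.5 − 16.5 = 4
a=12: ŷ = -5.5 + 2.2·12 = 20.9; r = 16.9 − 20.9 = -4
SSE = 1 + 4 + 9 + 16 + 16 = 46
s = √(46/3) = √15.3333 ≈ 3.916

s = 3.916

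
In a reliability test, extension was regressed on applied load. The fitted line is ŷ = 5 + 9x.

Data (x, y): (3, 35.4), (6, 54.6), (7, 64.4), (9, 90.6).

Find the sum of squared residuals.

SSE = 65.04

x=3: ŷ = 5 + 9·3 = 32; e = 35.4 − 32 = 3.4
x=6: ŷ = 5 + 9·6 = 59; e = 54.6 − 59 = -4.4
x=7: ŷ = 5 + 9·7 = 68; e = 64.4 − 68 = -3.6
x=9: ŷ = 5 + 9·9 = 86; e = 90.6 − 86 = 4.6
SSE = 11.56 + 19.36 + 12.96 + 21.16 = 65.04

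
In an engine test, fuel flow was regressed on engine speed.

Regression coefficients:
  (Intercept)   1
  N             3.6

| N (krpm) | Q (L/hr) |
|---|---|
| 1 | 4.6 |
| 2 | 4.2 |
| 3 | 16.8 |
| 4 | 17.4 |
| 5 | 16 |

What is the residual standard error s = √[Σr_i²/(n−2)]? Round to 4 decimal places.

N=1: ŷ = 1 + 3.6·1 = 4.6; r = 4.6 − 4.6 = 0
N=2: ŷ = 1 + 3.6·2 = 8.2; r = 4.2 − 8.2 = -4
N=3: ŷ = 1 + 3.6·3 = 11.8; r = 16.8 − 11.8 = 5
N=4: ŷ = 1 + 3.6·4 = 15.4; r = 17.4 − 15.4 = 2
N=5: ŷ = 1 + 3.6·5 = 19; r = 16 − 19 = -3
SSE = 0 + 16 + 25 + 4 + 9 = 54
s = √(54/3) = √18 ≈ 4.2426

s = 4.2426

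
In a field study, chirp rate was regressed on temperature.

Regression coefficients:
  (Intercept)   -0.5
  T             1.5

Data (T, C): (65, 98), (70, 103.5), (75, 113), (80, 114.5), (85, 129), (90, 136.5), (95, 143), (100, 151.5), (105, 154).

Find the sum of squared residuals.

SSE = 50

T=65: ŷ = -0.5 + 1.5·65 = 97; e = 98 − 97 = 1
T=70: ŷ = -0.5 + 1.5·70 = 104.5; e = 103.5 − 104.5 = -1
T=75: ŷ = -0.5 + 1.5·75 = 112; e = 113 − 112 = 1
T=80: ŷ = -0.5 + 1.5·80 = 119.5; e = 114.5 − 119.5 = -5
T=85: ŷ = -0.5 + 1.5·85 = 127; e = 129 − 127 = 2
T=90: ŷ = -0.5 + 1.5·90 = 134.5; e = 136.5 − 134.5 = 2
T=95: ŷ = -0.5 + 1.5·95 = 142; e = 143 − 142 = 1
T=100: ŷ = -0.5 + 1.5·100 = 149.5; e = 151.5 − 149.5 = 2
T=105: ŷ = -0.5 + 1.5·105 = 157; e = 154 − 157 = -3
SSE = 1 + 1 + 1 + 25 + 4 + 4 + 1 + 4 + 9 = 50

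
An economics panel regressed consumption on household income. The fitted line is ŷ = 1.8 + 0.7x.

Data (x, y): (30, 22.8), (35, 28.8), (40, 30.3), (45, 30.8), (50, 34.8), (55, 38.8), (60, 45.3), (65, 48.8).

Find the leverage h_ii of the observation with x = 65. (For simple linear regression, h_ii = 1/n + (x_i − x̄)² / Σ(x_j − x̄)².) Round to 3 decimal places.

x̄ = (30 + 35 + 40 + 45 + 50 + 55 + 60 + 65)/8 = 47.5
Σ(x − x̄)² = 306.25 + 156.25 + 56.25 + 6.25 + 6.25 + 56.25 + 156.25 + 306.25 = 1050
h = 1/8 + (17.5)²/1050 = 0.125 + 0.291667 = 0.417

h = 0.417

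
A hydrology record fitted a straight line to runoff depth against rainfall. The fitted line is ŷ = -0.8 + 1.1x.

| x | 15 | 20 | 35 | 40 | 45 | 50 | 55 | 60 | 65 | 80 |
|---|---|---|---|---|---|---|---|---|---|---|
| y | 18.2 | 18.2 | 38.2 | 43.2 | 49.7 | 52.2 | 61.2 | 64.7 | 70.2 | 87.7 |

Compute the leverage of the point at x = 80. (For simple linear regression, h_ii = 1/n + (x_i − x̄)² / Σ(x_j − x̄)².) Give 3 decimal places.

x̄ = (15 + 20 + 35 + 40 + 45 + 50 + 55 + 60 + 65 + 80)/10 = 46.5
Σ(x − x̄)² = 992.25 + 702.25 + 132.25 + 42.25 + 2.25 + 12.25 + 72.25 + 182.25 + 342.25 + 1122.25 = 3602.5
h = 1/10 + (33.5)²/3602.5 = 0.1 + 0.31152 = 0.412

h = 0.412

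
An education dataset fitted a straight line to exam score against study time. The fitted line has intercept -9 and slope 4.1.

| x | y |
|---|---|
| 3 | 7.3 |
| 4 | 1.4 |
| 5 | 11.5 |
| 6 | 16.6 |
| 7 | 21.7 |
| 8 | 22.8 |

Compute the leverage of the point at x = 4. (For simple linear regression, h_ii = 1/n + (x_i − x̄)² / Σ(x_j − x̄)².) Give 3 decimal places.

x̄ = (3 + 4 + 5 + 6 + 7 + 8)/6 = 5.5
Σ(x − x̄)² = 6.25 + 2.25 + 0.25 + 0.25 + 2.25 + 6.25 = 17.5
h = 1/6 + (-1.5)²/17.5 = 0.166667 + 0.128571 = 0.295

h = 0.295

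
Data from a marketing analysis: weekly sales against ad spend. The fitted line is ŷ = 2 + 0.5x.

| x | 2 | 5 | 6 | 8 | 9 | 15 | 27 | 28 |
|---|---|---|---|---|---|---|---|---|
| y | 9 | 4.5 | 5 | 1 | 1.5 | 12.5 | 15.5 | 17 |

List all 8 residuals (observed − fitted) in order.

6, 0, 0, -5, -5, 3, 0, 1

x=2: ŷ = 2 + 0.5·2 = 3; e = 9 − 3 = 6
x=5: ŷ = 2 + 0.5·5 = 4.5; e = 4.5 − 4.5 = 0
x=6: ŷ = 2 + 0.5·6 = 5; e = 5 − 5 = 0
x=8: ŷ = 2 + 0.5·8 = 6; e = 1 − 6 = -5
x=9: ŷ = 2 + 0.5·9 = 6.5; e = 1.5 − 6.5 = -5
x=15: ŷ = 2 + 0.5·15 = 9.5; e = 12.5 − 9.5 = 3
x=27: ŷ = 2 + 0.5·27 = 15.5; e = 15.5 − 15.5 = 0
x=28: ŷ = 2 + 0.5·28 = 16; e = 17 − 16 = 1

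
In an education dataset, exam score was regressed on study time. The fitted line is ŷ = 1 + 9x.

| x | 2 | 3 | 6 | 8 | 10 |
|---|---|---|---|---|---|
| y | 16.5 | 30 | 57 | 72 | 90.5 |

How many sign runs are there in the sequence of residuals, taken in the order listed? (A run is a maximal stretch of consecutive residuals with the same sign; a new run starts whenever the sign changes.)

x=2: ŷ = 1 + 9·2 = 19; e = 16.5 − 19 = -2.5
x=3: ŷ = 1 + 9·3 = 28; e = 30 − 28 = 2
x=6: ŷ = 1 + 9·6 = 55; e = 57 − 55 = 2
x=8: ŷ = 1 + 9·8 = 73; e = 72 − 73 = -1
x=10: ŷ = 1 + 9·10 = 91; e = 90.5 − 91 = -0.5
Signs: − + + − −
Runs: −×1, +×2, −×2 → 3

3 runs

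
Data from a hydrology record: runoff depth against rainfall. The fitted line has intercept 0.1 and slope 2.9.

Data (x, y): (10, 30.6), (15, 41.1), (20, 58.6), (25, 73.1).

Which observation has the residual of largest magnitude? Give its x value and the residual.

x=10: ŷ = 0.1 + 2.9·10 = 29.1; e = 30.6 − 29.1 = 1.5
x=15: ŷ = 0.1 + 2.9·15 = 43.6; e = 41.1 − 43.6 = -2.5
x=20: ŷ = 0.1 + 2.9·20 = 58.1; e = 58.6 − 58.1 = 0.5
x=25: ŷ = 0.1 + 2.9·25 = 72.6; e = 73.1 − 72.6 = 0.5
Largest |e| is 2.5 at x = 15, residual -2.5.

x = 15, e = -2.5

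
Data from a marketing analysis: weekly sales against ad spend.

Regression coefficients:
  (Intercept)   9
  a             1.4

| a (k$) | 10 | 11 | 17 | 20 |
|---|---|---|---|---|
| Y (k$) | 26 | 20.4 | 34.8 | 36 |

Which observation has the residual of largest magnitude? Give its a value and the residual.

a = 11, r = -4

a=10: ŷ = 9 + 1.4·10 = 23; r = 26 − 23 = 3
a=11: ŷ = 9 + 1.4·11 = 24.4; r = 20.4 − 24.4 = -4
a=17: ŷ = 9 + 1.4·17 = 32.8; r = 34.8 − 32.8 = 2
a=20: ŷ = 9 + 1.4·20 = 37; r = 36 − 37 = -1
Largest |r| is 4 at a = 11, residual -4.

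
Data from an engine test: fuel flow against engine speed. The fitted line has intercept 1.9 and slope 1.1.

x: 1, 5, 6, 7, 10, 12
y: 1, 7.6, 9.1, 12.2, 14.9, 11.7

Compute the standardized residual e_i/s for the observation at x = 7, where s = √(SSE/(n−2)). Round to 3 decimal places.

1.006

x=1: ŷ = 1.9 + 1.1·1 = 3; e = 1 − 3 = -2
x=5: ŷ = 1.9 + 1.1·5 = 7.4; e = 7.6 − 7.4 = 0.2
x=6: ŷ = 1.9 + 1.1·6 = 8.5; e = 9.1 − 8.5 = 0.6
x=7: ŷ = 1.9 + 1.1·7 = 9.6; e = 12.2 − 9.6 = 2.6
x=10: ŷ = 1.9 + 1.1·10 = 12.9; e = 14.9 − 12.9 = 2
x=12: ŷ = 1.9 + 1.1·12 = 15.1; e = 11.7 − 15.1 = -3.4
SSE = 4 + 0.04 + 0.36 + 6.76 + 4 + 11.56 = 26.72
s = √(26.72/4) = 2.58457
e/s = 2.6 / 2.58457 = 1.006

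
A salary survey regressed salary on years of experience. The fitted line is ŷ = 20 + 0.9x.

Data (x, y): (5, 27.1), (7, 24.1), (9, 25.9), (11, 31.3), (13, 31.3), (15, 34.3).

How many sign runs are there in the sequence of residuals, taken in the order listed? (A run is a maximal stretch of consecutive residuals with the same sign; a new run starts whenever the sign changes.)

x=5: ŷ = 20 + 0.9·5 = 24.5; r = 27.1 − 24.5 = 2.6
x=7: ŷ = 20 + 0.9·7 = 26.3; r = 24.1 − 26.3 = -2.2
x=9: ŷ = 20 + 0.9·9 = 28.1; r = 25.9 − 28.1 = -2.2
x=11: ŷ = 20 + 0.9·11 = 29.9; r = 31.3 − 29.9 = 1.4
x=13: ŷ = 20 + 0.9·13 = 31.7; r = 31.3 − 31.7 = -0.4
x=15: ŷ = 20 + 0.9·15 = 33.5; r = 34.3 − 33.5 = 0.8
Signs: + − − + − +
Runs: +×1, −×2, +×1, −×1, +×1 → 5

5 runs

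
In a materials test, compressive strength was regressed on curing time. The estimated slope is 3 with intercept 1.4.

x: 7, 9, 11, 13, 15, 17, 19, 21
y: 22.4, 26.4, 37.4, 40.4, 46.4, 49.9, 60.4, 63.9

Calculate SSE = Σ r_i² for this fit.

SSE = 23.5

x=7: ŷ = 1.4 + 3·7 = 22.4; r = 22.4 − 22.4 = 0
x=9: ŷ = 1.4 + 3·9 = 28.4; r = 26.4 − 28.4 = -2
x=11: ŷ = 1.4 + 3·11 = 34.4; r = 37.4 − 34.4 = 3
x=13: ŷ = 1.4 + 3·13 = 40.4; r = 40.4 − 40.4 = 0
x=15: ŷ = 1.4 + 3·15 = 46.4; r = 46.4 − 46.4 = 0
x=17: ŷ = 1.4 + 3·17 = 52.4; r = 49.9 − 52.4 = -2.5
x=19: ŷ = 1.4 + 3·19 = 58.4; r = 60.4 − 58.4 = 2
x=21: ŷ = 1.4 + 3·21 = 64.4; r = 63.9 − 64.4 = -0.5
SSE = 0 + 4 + 9 + 0 + 0 + 6.25 + 4 + 0.25 = 23.5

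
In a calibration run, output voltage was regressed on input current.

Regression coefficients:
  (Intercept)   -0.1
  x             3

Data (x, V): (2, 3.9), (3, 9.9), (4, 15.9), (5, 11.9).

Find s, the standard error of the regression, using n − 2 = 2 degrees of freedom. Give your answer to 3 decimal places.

x=2: V̂ = -0.1 + 3·2 = 5.9; r = 3.9 − 5.9 = -2
x=3: V̂ = -0.1 + 3·3 = 8.9; r = 9.9 − 8.9 = 1
x=4: V̂ = -0.1 + 3·4 = 11.9; r = 15.9 − 11.9 = 4
x=5: V̂ = -0.1 + 3·5 = 14.9; r = 11.9 − 14.9 = -3
SSE = 4 + 1 + 16 + 9 = 30
s = √(30/2) = √15 ≈ 3.873

s = 3.873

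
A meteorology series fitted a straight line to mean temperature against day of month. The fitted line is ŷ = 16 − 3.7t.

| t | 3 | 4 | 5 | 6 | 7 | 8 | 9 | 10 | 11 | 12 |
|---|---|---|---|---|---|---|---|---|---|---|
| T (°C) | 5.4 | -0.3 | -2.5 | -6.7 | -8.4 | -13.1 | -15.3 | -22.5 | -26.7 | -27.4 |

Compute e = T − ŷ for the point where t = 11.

e = -2

ŷ = 16 − 3.7·11 = -24.7
e = -26.7 − (-24.7) = -2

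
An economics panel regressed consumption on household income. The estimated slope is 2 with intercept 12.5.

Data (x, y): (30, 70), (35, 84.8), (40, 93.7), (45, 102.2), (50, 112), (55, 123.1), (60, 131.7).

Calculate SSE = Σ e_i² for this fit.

SSE = 14.32

x=30: ŷ = 12.5 + 2·30 = 72.5; e = 70 − 72.5 = -2.5
x=35: ŷ = 12.5 + 2·35 = 82.5; e = 84.8 − 82.5 = 2.3
x=40: ŷ = 12.5 + 2·40 = 92.5; e = 93.7 − 92.5 = 1.2
x=45: ŷ = 12.5 + 2·45 = 102.5; e = 102.2 − 102.5 = -0.3
x=50: ŷ = 12.5 + 2·50 = 112.5; e = 112 − 112.5 = -0.5
x=55: ŷ = 12.5 + 2·55 = 122.5; e = 123.1 − 122.5 = 0.6
x=60: ŷ = 12.5 + 2·60 = 132.5; e = 131.7 − 132.5 = -0.8
SSE = 6.25 + 5.29 + 1.44 + 0.09 + 0.25 + 0.36 + 0.64 = 14.32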